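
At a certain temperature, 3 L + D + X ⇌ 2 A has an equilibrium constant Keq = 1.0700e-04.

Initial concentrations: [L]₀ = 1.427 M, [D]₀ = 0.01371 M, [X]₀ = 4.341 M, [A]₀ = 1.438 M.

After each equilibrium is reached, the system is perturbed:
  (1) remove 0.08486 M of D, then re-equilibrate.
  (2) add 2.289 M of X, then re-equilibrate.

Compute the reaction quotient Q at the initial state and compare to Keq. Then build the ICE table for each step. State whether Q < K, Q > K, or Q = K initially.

Q₀ = 11.96; Q > K (proceeds reverse)

Q₀ = 11.96 vs Keq = 1.0700e-04 ⇒ Q>K, reverse
Step 1:
                  L         D         X         A
  I           1.427   0.01371     4.341     1.438
  C           1.978    0.6594    0.6594    -1.319
  E           3.405    0.6731         5    0.1192
  solve Keq expr → x = -0.6594; check Q = 1.0700e-04
Then remove 0.08486 M of D.
Step 2:
                  L         D         X         A
  I           3.405    0.5882         5    0.1192
  C         0.01034  0.003448  0.003448 -0.006895
  E           3.415    0.5917     5.004    0.1123
  solve Keq expr → x = -0.003448; check Q = 1.0700e-04
Then add 2.289 M of X.
Step 3:
                  L         D         X         A
  I           3.415    0.5917     7.293    0.1123
  C        -0.03036  -0.01012  -0.01012   0.02024
  E           3.385    0.5816     7.283    0.1326
  solve Keq expr → x = 0.01012; check Q = 1.0700e-04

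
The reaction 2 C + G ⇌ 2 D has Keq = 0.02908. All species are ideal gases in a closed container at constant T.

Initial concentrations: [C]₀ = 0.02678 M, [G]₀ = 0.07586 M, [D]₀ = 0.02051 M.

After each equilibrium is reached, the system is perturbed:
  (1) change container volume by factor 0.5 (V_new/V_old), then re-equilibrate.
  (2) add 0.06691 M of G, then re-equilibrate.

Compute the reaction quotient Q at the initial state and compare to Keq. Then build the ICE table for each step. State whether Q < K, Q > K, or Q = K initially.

Q₀ = 7.732; Q > K (proceeds reverse)

Q₀ = 7.732 vs Keq = 0.02908 ⇒ Q>K, reverse
Step 1:
                   C          G          D
  init       0.02678    0.07586    0.02051
  Δ          0.01827   0.009135   -0.01827
  eq         0.04505      0.085    0.00224
  solve Keq expr → x = -0.009135; check Q = 0.02908
Then change container volume by factor 0.5 (V_new/V_old).
Step 2:
                   C          G          D
  init        0.0901       0.17   0.004479
  Δ        -0.001719 -8.5943e-04   0.001719
  eq         0.08838     0.1691   0.006198
  solve Keq expr → x = 8.5943e-04; check Q = 0.02908
Then add 0.06691 M of G.
Step 3:
                   C          G          D
  init       0.08838      0.236   0.006198
  Δ        -0.001031 -5.1541e-04   0.001031
  eq         0.08735     0.2355   0.007229
  solve Keq expr → x = 5.1541e-04; check Q = 0.02908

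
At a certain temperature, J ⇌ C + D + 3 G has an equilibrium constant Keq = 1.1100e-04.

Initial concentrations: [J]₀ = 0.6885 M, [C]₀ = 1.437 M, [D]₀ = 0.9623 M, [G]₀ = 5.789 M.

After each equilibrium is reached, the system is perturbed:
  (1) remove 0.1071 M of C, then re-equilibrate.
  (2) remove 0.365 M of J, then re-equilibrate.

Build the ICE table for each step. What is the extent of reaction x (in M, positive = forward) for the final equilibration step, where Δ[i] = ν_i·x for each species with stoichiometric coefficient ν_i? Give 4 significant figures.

x = -4.5082e-06 M

Q₀ = 389.6 vs Keq = 1.1100e-04 ⇒ Q>K, reverse
Step 1:
                    J           C           D           G
  init         0.6885       1.437      0.9623       5.789
  Δ            0.9623     -0.9623     -0.9623      -2.887
  eq            1.651      0.4747  1.5791e-05       2.902
  solve Keq expr → x = -0.9623; check Q = 1.1100e-04
Then remove 0.1071 M of C.
Step 2:
                    J           C           D           G
  init          1.651      0.3676  1.5791e-05       2.902
  Δ       -4.6000e-06  4.6000e-06  4.6000e-06  1.3800e-05
  eq            1.651      0.3676  2.0391e-05       2.902
  solve Keq expr → x = 4.6000e-06; check Q = 1.1100e-04
Then remove 0.365 M of J.
Step 3:
                    J           C           D           G
  init          1.286      0.3676  2.0391e-05       2.902
  Δ        4.5082e-06 -4.5082e-06 -4.5082e-06 -1.3525e-05
  eq            1.286      0.3676  1.5883e-05       2.902
  solve Keq expr → x = -4.5082e-06; check Q = 1.1100e-04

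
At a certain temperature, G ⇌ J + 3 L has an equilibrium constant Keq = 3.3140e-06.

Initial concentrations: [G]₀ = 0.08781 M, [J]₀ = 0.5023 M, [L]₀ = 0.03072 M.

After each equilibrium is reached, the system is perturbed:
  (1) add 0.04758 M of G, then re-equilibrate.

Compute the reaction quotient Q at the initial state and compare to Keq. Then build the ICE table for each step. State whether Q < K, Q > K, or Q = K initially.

Q₀ = 1.6584e-04; Q > K (proceeds reverse)

Q₀ = 1.6584e-04 vs Keq = 3.3140e-06 ⇒ Q>K, reverse
Step 1:
                   G          J          L
  init       0.08781     0.5023    0.03072
  Δ         0.007371  -0.007371   -0.02211
  eq         0.09518     0.4949   0.008606
  solve Keq expr → x = -0.007371; check Q = 3.3140e-06
Then add 0.04758 M of G.
Step 2:
                   G          J          L
  init        0.1428     0.4949   0.008606
  Δ       -4.1098e-04 4.1098e-04   0.001233
  eq          0.1424     0.4953   0.009839
  solve Keq expr → x = 4.1098e-04; check Q = 3.3140e-06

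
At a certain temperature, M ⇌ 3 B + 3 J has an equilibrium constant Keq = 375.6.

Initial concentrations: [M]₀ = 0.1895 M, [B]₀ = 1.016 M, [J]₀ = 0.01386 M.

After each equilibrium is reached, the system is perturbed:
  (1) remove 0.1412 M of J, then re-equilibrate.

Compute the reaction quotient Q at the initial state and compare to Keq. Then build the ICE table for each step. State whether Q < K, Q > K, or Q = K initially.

Q₀ = 1.4735e-05 vs Keq = 375.6 ⇒ Q<K, forward
Step 1:
                  M         B         J
  Initial    0.1895     1.016   0.01386
  Change    -0.1875    0.5625    0.5625
  Equil    0.002005     1.578    0.5763
  solve Keq expr → x = 0.1875; check Q = 375.6
Then remove 0.1412 M of J.
Step 2:
                  M         B         J
  Initial  0.002005     1.578    0.4351
  Change  -0.001116  0.003349  0.003349
  Equil   8.8849e-04     1.582    0.4385
  solve Keq expr → x = 0.001116; check Q = 375.6

Q₀ = 1.4735e-05; Q < K (proceeds forward)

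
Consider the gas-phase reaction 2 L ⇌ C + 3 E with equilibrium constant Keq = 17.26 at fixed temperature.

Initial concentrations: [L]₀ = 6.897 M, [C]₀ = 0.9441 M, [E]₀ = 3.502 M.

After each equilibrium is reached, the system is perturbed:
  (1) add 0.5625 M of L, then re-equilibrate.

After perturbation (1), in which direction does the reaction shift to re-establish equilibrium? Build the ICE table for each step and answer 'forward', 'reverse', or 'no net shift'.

Direction: forward

Q₀ = 0.8524 vs Keq = 17.26 ⇒ Q<K, forward
Step 1:
                  L         C         E
  Initial     6.897    0.9441     3.502
  Change     -1.814    0.9069     2.721
  Equil       5.083     1.851     6.223
  solve Keq expr → x = 0.9069; check Q = 17.26
Then add 0.5625 M of L.
Step 2:
                  L         C         E
  Initial     5.646     1.851     6.223
  Change    -0.1574    0.0787    0.2361
  Equil       5.488      1.93     6.459
  solve Keq expr → x = 0.0787; check Q = 17.26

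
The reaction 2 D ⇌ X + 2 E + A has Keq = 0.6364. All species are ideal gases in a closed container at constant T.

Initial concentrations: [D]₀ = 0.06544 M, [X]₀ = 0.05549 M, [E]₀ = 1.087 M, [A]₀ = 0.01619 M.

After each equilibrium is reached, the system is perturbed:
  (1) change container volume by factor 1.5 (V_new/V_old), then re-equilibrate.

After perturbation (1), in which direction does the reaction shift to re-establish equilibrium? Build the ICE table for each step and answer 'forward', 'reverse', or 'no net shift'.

Q₀ = 0.2479 vs Keq = 0.6364 ⇒ Q<K, forward
Step 1:
                  D         X         E         A
  init      0.06544   0.05549     1.087   0.01619
  Δ         -0.0134  0.006699    0.0134  0.006699
  eq        0.05204   0.06219       1.1   0.02289
  solve Keq expr → x = 0.006699; check Q = 0.6364
Then change container volume by factor 1.5 (V_new/V_old).
Step 2:
                  D         X         E         A
  init      0.03469   0.04146    0.7336   0.01526
  Δ       -0.007475  0.003737  0.007475  0.003737
  eq        0.02722    0.0452    0.7411     0.019
  solve Keq expr → x = 0.003737; check Q = 0.6364

Direction: forward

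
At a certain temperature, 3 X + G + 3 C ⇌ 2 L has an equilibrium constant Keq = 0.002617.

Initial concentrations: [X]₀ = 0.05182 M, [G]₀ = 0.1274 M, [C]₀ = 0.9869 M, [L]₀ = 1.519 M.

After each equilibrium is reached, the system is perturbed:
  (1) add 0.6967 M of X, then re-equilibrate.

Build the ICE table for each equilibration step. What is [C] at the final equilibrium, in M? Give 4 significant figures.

[C]_eq = 2.476 M

Q₀ = 1.3540e+05 vs Keq = 0.002617 ⇒ Q>K, reverse
Step 1:
                   X          G          C          L
  init       0.05182     0.1274     0.9869      1.519
  Δ            1.664     0.5546      1.664     -1.109
  eq           1.716      0.682      2.651     0.4098
  solve Keq expr → x = -0.5546; check Q = 0.002617
Then add 0.6967 M of X.
Step 2:
                   X          G          C          L
  init         2.412      0.682      2.651     0.4098
  Δ          -0.1752    -0.0584    -0.1752     0.1168
  eq           2.237     0.6236      2.476     0.5265
  solve Keq expr → x = 0.0584; check Q = 0.002617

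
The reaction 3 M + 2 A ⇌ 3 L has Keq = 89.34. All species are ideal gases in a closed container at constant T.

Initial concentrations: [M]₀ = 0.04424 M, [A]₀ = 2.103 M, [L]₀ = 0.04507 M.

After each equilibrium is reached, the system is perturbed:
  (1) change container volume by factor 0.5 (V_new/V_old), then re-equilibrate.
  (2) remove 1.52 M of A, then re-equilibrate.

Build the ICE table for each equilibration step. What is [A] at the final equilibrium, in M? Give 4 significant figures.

[A]_eq = 2.639 M

Q₀ = 0.2391 vs Keq = 89.34 ⇒ Q<K, forward
Step 1:
                   M          A          L
  Initial    0.04424      2.103    0.04507
  Change    -0.03346   -0.02231    0.03346
  Equil      0.01078      2.081    0.07853
  solve Keq expr → x = 0.01115; check Q = 89.34
Then change container volume by factor 0.5 (V_new/V_old).
Step 2:
                   M          A          L
  Initial    0.02156      4.161     0.1571
  Change   -0.007332  -0.004888   0.007332
  Equil      0.01423      4.156     0.1644
  solve Keq expr → x = 0.002444; check Q = 89.34
Then remove 1.52 M of A.
Step 3:
                   M          A          L
  Initial    0.01423      2.636     0.1644
  Change    0.004502   0.003001  -0.004502
  Equil      0.01873      2.639     0.1599
  solve Keq expr → x = -0.001501; check Q = 89.34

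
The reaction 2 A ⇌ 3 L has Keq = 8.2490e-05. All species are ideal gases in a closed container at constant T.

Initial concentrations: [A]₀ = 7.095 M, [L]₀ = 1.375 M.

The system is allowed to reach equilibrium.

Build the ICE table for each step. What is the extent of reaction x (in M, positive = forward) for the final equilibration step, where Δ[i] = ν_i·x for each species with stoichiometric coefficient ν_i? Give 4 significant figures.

x = -0.4008 M

Q₀ = 0.05164 vs Keq = 8.2490e-05 ⇒ Q>K, reverse
Step 1:
                   A          L
  Initial      7.095      1.375
  Change      0.8016     -1.202
  Equil        7.897     0.1726
  solve Keq expr → x = -0.4008; check Q = 8.2490e-05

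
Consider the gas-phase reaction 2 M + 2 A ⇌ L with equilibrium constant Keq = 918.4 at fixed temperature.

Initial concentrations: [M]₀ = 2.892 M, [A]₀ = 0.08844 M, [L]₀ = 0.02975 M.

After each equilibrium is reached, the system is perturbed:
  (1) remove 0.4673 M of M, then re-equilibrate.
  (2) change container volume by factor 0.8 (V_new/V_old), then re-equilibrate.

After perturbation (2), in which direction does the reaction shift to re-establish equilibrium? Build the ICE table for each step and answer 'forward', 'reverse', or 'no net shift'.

Direction: forward

Q₀ = 0.4548 vs Keq = 918.4 ⇒ Q<K, forward
Step 1:
                   M          A          L
  Initial      2.892    0.08844    0.02975
  Change    -0.08528   -0.08528    0.04264
  Equil        2.807   0.003163    0.07239
  solve Keq expr → x = 0.04264; check Q = 918.4
Then remove 0.4673 M of M.
Step 2:
                   M          A          L
  Initial      2.339   0.003163    0.07239
  Change  6.2266e-04 6.2266e-04 -3.1133e-04
  Equil         2.34   0.003786    0.07208
  solve Keq expr → x = -3.1133e-04; check Q = 918.4
Then change container volume by factor 0.8 (V_new/V_old).
Step 3:
                   M          A          L
  Initial      2.925   0.004732     0.0901
  Change   -0.001332  -0.001332 6.6604e-04
  Equil        2.924     0.0034    0.09076
  solve Keq expr → x = 6.6604e-04; check Q = 918.4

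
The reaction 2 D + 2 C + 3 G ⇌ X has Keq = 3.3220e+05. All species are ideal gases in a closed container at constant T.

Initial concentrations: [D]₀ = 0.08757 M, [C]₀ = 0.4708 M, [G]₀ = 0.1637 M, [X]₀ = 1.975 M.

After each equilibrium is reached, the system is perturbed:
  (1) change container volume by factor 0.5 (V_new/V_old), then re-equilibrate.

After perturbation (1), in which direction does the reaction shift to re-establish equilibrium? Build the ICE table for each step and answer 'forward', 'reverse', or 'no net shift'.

Q₀ = 2.6487e+05 vs Keq = 3.3220e+05 ⇒ Q<K, forward
Step 1:
                    D           C           G           X
  init        0.08757      0.4708      0.1637       1.975
  Δ         -0.004051   -0.004051   -0.006076    0.002025
  eq          0.08352      0.4667      0.1576       1.977
  solve Keq expr → x = 0.002025; check Q = 3.3220e+05
Then change container volume by factor 0.5 (V_new/V_old).
Step 2:
                    D           C           G           X
  init          0.167      0.9335      0.3152       3.954
  Δ           -0.1026     -0.1026     -0.1539     0.05129
  eq          0.06446      0.8309      0.1614       4.005
  solve Keq expr → x = 0.05129; check Q = 3.3220e+05

Direction: forward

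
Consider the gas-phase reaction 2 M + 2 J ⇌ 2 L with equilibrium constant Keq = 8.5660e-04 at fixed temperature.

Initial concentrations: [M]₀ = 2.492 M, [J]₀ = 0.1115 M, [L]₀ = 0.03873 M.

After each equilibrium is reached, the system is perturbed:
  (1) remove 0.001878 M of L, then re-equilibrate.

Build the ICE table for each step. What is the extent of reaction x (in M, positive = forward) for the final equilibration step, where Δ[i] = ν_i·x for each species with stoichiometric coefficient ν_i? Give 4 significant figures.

Q₀ = 0.01943 vs Keq = 8.5660e-04 ⇒ Q>K, reverse
Step 1:
                  M         J         L
  I           2.492    0.1115   0.03873
  C         0.02841   0.02841  -0.02841
  E            2.52    0.1399   0.01032
  solve Keq expr → x = -0.0142; check Q = 8.5660e-04
Then remove 0.001878 M of L.
Step 2:
                  M         J         L
  I            2.52    0.1399  0.008443
  C       -0.001742 -0.001742  0.001742
  E           2.519    0.1382   0.01019
  solve Keq expr → x = 8.7121e-04; check Q = 8.5660e-04

x = 8.7121e-04 M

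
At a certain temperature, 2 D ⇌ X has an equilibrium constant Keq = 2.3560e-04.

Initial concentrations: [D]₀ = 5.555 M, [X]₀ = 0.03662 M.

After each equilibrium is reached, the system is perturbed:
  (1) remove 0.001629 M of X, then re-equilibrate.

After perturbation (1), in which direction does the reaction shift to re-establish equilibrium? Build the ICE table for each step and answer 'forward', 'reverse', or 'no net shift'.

Direction: forward

Q₀ = 0.001187 vs Keq = 2.3560e-04 ⇒ Q>K, reverse
Step 1:
                   D          X
  Initial      5.555    0.03662
  Change     0.05839    -0.0292
  Equil        5.613   0.007424
  solve Keq expr → x = -0.0292; check Q = 2.3560e-04
Then remove 0.001629 M of X.
Step 2:
                   D          X
  Initial      5.613   0.005795
  Change   -0.003241    0.00162
  Equil         5.61   0.007415
  solve Keq expr → x = 0.00162; check Q = 2.3560e-04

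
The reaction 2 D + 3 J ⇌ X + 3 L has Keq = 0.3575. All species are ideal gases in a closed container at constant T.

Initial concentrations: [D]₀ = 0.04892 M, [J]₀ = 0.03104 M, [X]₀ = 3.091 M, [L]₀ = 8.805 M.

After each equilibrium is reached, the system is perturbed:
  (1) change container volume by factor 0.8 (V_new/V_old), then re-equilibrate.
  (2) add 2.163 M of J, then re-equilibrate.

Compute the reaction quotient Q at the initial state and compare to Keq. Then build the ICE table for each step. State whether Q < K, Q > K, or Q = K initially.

Q₀ = 2.9481e+10 vs Keq = 0.3575 ⇒ Q>K, reverse
Step 1:
                   D          J          X          L
  I          0.04892    0.03104      3.091      8.805
  C            2.706      4.059     -1.353     -4.059
  E            2.755       4.09      1.738      4.746
  solve Keq expr → x = -1.353; check Q = 0.3575
Then change container volume by factor 0.8 (V_new/V_old).
Step 2:
                   D          J          X          L
  I            3.444      5.113      2.172      5.932
  C         -0.09077    -0.1362    0.04538     0.1362
  E            3.353      4.977      2.218      6.068
  solve Keq expr → x = 0.04538; check Q = 0.3575
Then add 2.163 M of J.
Step 3:
                   D          J          X          L
  I            3.353       7.14      2.218      6.068
  C          -0.4869    -0.7304     0.2435     0.7304
  E            2.866       6.41      2.461      6.799
  solve Keq expr → x = 0.2435; check Q = 0.3575

Q₀ = 2.9481e+10; Q > K (proceeds reverse)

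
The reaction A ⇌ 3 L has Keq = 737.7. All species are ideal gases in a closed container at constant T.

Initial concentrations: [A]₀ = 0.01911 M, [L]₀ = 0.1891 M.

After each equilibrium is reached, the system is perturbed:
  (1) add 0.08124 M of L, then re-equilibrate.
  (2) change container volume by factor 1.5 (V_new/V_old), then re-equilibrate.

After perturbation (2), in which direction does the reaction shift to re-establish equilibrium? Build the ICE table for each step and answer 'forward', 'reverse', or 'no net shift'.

Direction: forward

Q₀ = 0.3538 vs Keq = 737.7 ⇒ Q<K, forward
Step 1:
                    A           L
  I           0.01911      0.1891
  C          -0.01909     0.05727
  E        2.0271e-05      0.2464
  solve Keq expr → x = 0.01909; check Q = 737.7
Then add 0.08124 M of L.
Step 2:
                    A           L
  I        2.0271e-05      0.3276
  C        2.7357e-05 -8.2070e-05
  E        4.7628e-05      0.3275
  solve Keq expr → x = -2.7357e-05; check Q = 737.7
Then change container volume by factor 1.5 (V_new/V_old).
Step 3:
                    A           L
  I        3.1752e-05      0.2184
  C       -1.7630e-05  5.2889e-05
  E        1.4122e-05      0.2184
  solve Keq expr → x = 1.7630e-05; check Q = 737.7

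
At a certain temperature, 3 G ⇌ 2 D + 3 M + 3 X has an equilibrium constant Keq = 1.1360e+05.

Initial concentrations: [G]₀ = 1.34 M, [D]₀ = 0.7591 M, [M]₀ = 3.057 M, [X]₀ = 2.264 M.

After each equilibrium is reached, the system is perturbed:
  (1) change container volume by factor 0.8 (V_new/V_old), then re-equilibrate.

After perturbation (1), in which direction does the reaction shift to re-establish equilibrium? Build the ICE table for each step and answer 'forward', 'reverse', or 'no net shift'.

Q₀ = 79.4 vs Keq = 1.1360e+05 ⇒ Q<K, forward
Step 1:
                   G          D          M          X
  Initial       1.34     0.7591      3.057      2.264
  Change     -0.9951     0.6634     0.9951     0.9951
  Equil       0.3449      1.423      4.052      3.259
  solve Keq expr → x = 0.3317; check Q = 1.1360e+05
Then change container volume by factor 0.8 (V_new/V_old).
Step 2:
                   G          D          M          X
  Initial     0.4311      1.778      5.065      4.074
  Change      0.1367   -0.09111    -0.1367    -0.1367
  Equil       0.5678      1.687      4.928      3.937
  solve Keq expr → x = -0.04556; check Q = 1.1360e+05

Direction: reverse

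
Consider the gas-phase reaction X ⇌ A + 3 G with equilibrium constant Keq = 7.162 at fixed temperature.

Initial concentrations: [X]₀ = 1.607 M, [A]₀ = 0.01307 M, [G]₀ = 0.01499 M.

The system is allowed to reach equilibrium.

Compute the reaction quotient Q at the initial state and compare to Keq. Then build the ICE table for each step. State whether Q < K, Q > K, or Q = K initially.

Q₀ = 2.7395e-08; Q < K (proceeds forward)

Q₀ = 2.7395e-08 vs Keq = 7.162 ⇒ Q<K, forward
Step 1:
                  X         A         G
  init        1.607   0.01307   0.01499
  Δ         -0.6944    0.6944     2.083
  eq         0.9126    0.7075     2.098
  solve Keq expr → x = 0.6944; check Q = 7.162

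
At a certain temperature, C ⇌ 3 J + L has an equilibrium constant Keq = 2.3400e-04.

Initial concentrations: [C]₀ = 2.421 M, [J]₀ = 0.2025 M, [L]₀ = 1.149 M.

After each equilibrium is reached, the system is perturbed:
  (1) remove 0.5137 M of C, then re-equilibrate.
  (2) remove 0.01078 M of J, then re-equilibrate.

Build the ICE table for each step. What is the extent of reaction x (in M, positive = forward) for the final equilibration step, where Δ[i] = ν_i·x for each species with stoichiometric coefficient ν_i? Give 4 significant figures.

Q₀ = 0.003941 vs Keq = 2.3400e-04 ⇒ Q>K, reverse
Step 1:
                  C         J         L
  init        2.421    0.2025     1.149
  Δ          0.0407   -0.1221   -0.0407
  eq          2.462    0.0804     1.108
  solve Keq expr → x = -0.0407; check Q = 2.3400e-04
Then remove 0.5137 M of C.
Step 2:
                  C         J         L
  init        1.948    0.0804     1.108
  Δ        0.001988 -0.005964 -0.001988
  eq           1.95   0.07444     1.106
  solve Keq expr → x = -0.001988; check Q = 2.3400e-04
Then remove 0.01078 M of J.
Step 3:
                  C         J         L
  init         1.95   0.06366     1.106
  Δ       -0.003552   0.01066  0.003552
  eq          1.946   0.07431      1.11
  solve Keq expr → x = 0.003552; check Q = 2.3400e-04

x = 0.003552 M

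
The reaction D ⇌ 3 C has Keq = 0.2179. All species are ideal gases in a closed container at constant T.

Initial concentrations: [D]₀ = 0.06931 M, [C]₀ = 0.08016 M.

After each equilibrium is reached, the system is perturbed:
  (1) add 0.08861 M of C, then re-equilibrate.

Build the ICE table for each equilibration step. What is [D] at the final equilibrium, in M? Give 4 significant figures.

Q₀ = 0.007432 vs Keq = 0.2179 ⇒ Q<K, forward
Step 1:
                  D         C
  init      0.06931   0.08016
  Δ         -0.0371    0.1113
  eq        0.03221    0.1915
  solve Keq expr → x = 0.0371; check Q = 0.2179
Then add 0.08861 M of C.
Step 2:
                  D         C
  init      0.03221    0.2801
  Δ         0.01891  -0.05674
  eq        0.05112    0.2233
  solve Keq expr → x = -0.01891; check Q = 0.2179

[D]_eq = 0.05112 M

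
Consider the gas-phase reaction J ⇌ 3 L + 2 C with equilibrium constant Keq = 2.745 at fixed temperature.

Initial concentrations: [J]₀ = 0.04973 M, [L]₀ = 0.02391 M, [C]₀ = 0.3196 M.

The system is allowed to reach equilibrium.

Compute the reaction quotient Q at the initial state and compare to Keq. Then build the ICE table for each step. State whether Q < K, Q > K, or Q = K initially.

Q₀ = 2.8076e-05 vs Keq = 2.745 ⇒ Q<K, forward
Step 1:
                    J           L           C
  I           0.04973     0.02391      0.3196
  C           -0.0494      0.1482     0.09881
  E        3.2523e-04      0.1721      0.4184
  solve Keq expr → x = 0.0494; check Q = 2.745

Q₀ = 2.8076e-05; Q < K (proceeds forward)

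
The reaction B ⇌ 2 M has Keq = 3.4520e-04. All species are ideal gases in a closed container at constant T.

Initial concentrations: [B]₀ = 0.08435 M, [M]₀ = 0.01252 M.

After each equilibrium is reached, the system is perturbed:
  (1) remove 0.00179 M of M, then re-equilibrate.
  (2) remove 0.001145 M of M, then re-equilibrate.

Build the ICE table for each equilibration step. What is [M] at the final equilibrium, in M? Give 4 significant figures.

Q₀ = 0.001858 vs Keq = 3.4520e-04 ⇒ Q>K, reverse
Step 1:
                   B          M
  Initial    0.08435    0.01252
  Change    0.003506  -0.007013
  Equil      0.08786   0.005507
  solve Keq expr → x = -0.003506; check Q = 3.4520e-04
Then remove 0.00179 M of M.
Step 2:
                   B          M
  Initial    0.08786   0.003717
  Change  -8.8116e-04   0.001762
  Equil      0.08698   0.005479
  solve Keq expr → x = 8.8116e-04; check Q = 3.4520e-04
Then remove 0.001145 M of M.
Step 3:
                   B          M
  Initial    0.08698   0.004334
  Change  -5.6361e-04   0.001127
  Equil      0.08641   0.005462
  solve Keq expr → x = 5.6361e-04; check Q = 3.4520e-04

[M]_eq = 0.005462 M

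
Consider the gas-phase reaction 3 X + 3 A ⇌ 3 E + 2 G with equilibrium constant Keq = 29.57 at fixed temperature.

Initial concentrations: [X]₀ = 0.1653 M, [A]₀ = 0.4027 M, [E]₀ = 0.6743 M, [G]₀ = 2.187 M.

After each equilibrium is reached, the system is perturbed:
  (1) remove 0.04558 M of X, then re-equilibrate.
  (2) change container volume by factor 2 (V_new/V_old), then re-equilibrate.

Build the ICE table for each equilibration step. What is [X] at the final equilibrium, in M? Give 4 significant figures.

[X]_eq = 0.1948 M

Q₀ = 4972 vs Keq = 29.57 ⇒ Q>K, reverse
Step 1:
                   X          A          E          G
  Initial     0.1653     0.4027     0.6743      2.187
  Change      0.2177     0.2177    -0.2177    -0.1451
  Equil        0.383     0.6204     0.4566      2.042
  solve Keq expr → x = -0.07257; check Q = 29.57
Then remove 0.04558 M of X.
Step 2:
                   X          A          E          G
  Initial     0.3374     0.6204     0.4566      2.042
  Change     0.01829    0.01829   -0.01829   -0.01219
  Equil       0.3557     0.6387     0.4383       2.03
  solve Keq expr → x = -0.006096; check Q = 29.57
Then change container volume by factor 2 (V_new/V_old).
Step 3:
                   X          A          E          G
  Initial     0.1779     0.3194     0.2191      1.015
  Change     0.01698    0.01698   -0.01698   -0.01132
  Equil       0.1948     0.3363     0.2022      1.004
  solve Keq expr → x = -0.005658; check Q = 29.57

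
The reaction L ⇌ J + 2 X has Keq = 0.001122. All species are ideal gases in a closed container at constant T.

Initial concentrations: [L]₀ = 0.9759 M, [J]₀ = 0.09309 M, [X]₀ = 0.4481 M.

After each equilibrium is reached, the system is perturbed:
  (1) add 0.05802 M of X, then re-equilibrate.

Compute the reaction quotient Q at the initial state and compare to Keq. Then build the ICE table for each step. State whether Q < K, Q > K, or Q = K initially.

Q₀ = 0.01915; Q > K (proceeds reverse)

Q₀ = 0.01915 vs Keq = 0.001122 ⇒ Q>K, reverse
Step 1:
                  L         J         X
  I          0.9759   0.09309    0.4481
  C         0.07902  -0.07902    -0.158
  E           1.055   0.01407    0.2901
  solve Keq expr → x = -0.07902; check Q = 0.001122
Then add 0.05802 M of X.
Step 2:
                  L         J         X
  I           1.055   0.01407    0.3481
  C        0.003819 -0.003819 -0.007638
  E           1.059   0.01025    0.3404
  solve Keq expr → x = -0.003819; check Q = 0.001122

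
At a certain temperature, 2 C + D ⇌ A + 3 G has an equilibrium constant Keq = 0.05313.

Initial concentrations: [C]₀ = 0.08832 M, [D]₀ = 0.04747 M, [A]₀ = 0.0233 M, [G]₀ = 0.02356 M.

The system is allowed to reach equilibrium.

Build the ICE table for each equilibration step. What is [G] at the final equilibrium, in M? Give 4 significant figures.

[G]_eq = 0.06005 M

Q₀ = 8.2290e-04 vs Keq = 0.05313 ⇒ Q<K, forward
Step 1:
                   C          D          A          G
  Initial    0.08832    0.04747     0.0233    0.02356
  Change    -0.02433   -0.01216    0.01216    0.03649
  Equil      0.06399    0.03531    0.03546    0.06005
  solve Keq expr → x = 0.01216; check Q = 0.05313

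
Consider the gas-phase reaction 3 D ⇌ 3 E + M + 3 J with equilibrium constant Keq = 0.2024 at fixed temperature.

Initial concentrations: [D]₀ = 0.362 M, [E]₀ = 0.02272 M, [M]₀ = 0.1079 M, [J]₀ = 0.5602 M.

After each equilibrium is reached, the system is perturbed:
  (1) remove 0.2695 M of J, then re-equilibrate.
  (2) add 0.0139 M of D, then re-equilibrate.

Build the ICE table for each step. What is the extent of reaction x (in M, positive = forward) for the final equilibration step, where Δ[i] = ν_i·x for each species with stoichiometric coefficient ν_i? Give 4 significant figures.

x = 0.002513 M

Q₀ = 4.6898e-06 vs Keq = 0.2024 ⇒ Q<K, forward
Step 1:
                   D          E          M          J
  I            0.362    0.02272     0.1079     0.5602
  C          -0.2004     0.2004     0.0668     0.2004
  E           0.1616     0.2231     0.1747     0.7606
  solve Keq expr → x = 0.0668; check Q = 0.2024
Then remove 0.2695 M of J.
Step 2:
                   D          E          M          J
  I           0.1616     0.2231     0.1747     0.4911
  C         -0.03199    0.03199    0.01066    0.03199
  E           0.1296     0.2551     0.1854     0.5231
  solve Keq expr → x = 0.01066; check Q = 0.2024
Then add 0.0139 M of D.
Step 3:
                   D          E          M          J
  I           0.1435     0.2551     0.1854     0.5231
  C        -0.007539   0.007539   0.002513   0.007539
  E            0.136     0.2627     0.1879     0.5306
  solve Keq expr → x = 0.002513; check Q = 0.2024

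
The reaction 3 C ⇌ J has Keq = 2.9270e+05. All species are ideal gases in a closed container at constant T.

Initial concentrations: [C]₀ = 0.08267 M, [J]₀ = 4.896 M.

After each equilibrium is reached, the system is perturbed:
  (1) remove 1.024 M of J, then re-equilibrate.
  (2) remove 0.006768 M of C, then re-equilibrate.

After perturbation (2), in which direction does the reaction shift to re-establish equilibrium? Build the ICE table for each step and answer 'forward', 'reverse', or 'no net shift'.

Direction: reverse

Q₀ = 8666 vs Keq = 2.9270e+05 ⇒ Q<K, forward
Step 1:
                   C          J
  init       0.08267      4.896
  Δ         -0.05706    0.01902
  eq         0.02561      4.915
  solve Keq expr → x = 0.01902; check Q = 2.9270e+05
Then remove 1.024 M of J.
Step 2:
                   C          J
  init       0.02561      3.891
  Δ        -0.001917 6.3907e-04
  eq         0.02369      3.892
  solve Keq expr → x = 6.3907e-04; check Q = 2.9270e+05
Then remove 0.006768 M of C.
Step 3:
                   C          J
  init       0.01692      3.892
  Δ         0.006763  -0.002254
  eq         0.02369      3.889
  solve Keq expr → x = -0.002254; check Q = 2.9270e+05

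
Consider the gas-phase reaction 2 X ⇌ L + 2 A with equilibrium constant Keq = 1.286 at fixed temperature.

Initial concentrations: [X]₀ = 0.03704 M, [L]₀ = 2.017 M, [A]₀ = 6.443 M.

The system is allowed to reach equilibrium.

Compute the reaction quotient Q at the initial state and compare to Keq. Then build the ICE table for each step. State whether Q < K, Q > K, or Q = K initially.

Q₀ = 6.1030e+04; Q > K (proceeds reverse)

Q₀ = 6.1030e+04 vs Keq = 1.286 ⇒ Q>K, reverse
Step 1:
                   X          L          A
  I          0.03704      2.017      6.443
  C            2.685     -1.342     -2.685
  E            2.722     0.6746      3.758
  solve Keq expr → x = -1.342; check Q = 1.286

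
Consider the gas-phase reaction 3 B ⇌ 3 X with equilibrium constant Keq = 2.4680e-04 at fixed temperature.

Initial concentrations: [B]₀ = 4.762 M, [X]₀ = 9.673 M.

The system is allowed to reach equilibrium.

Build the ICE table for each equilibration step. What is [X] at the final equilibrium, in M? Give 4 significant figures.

Q₀ = 8.381 vs Keq = 2.4680e-04 ⇒ Q>K, reverse
Step 1:
                   B          X
  I            4.762      9.673
  C            8.821     -8.821
  E            13.58      0.852
  solve Keq expr → x = -2.94; check Q = 2.4680e-04

[X]_eq = 0.852 M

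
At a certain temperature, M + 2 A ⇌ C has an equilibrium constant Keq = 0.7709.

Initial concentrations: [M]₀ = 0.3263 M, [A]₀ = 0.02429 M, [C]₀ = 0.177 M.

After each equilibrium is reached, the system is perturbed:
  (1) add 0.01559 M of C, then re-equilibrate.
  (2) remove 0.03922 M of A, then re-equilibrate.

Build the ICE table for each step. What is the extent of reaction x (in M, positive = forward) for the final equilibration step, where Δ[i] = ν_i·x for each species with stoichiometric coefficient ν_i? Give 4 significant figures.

x = -0.00595 M

Q₀ = 919.4 vs Keq = 0.7709 ⇒ Q>K, reverse
Step 1:
                  M         A         C
  Initial    0.3263   0.02429     0.177
  Change     0.1425    0.2849   -0.1425
  Equil      0.4688    0.3092   0.03455
  solve Keq expr → x = -0.1425; check Q = 0.7709
Then add 0.01559 M of C.
Step 2:
                  M         A         C
  Initial    0.4688    0.3092   0.05014
  Change    0.01009   0.02018  -0.01009
  Equil      0.4788    0.3294   0.04005
  solve Keq expr → x = -0.01009; check Q = 0.7709
Then remove 0.03922 M of A.
Step 3:
                  M         A         C
  Initial    0.4788    0.2902   0.04005
  Change    0.00595    0.0119  -0.00595
  Equil      0.4848    0.3021    0.0341
  solve Keq expr → x = -0.00595; check Q = 0.7709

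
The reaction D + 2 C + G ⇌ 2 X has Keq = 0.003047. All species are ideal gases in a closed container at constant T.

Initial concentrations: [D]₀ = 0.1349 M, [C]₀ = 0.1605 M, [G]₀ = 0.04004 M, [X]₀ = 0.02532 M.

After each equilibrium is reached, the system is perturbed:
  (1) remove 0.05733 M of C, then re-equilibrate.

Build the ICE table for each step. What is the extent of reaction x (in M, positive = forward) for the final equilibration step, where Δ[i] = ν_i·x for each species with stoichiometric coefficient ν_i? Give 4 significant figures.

Q₀ = 4.608 vs Keq = 0.003047 ⇒ Q>K, reverse
Step 1:
                  D         C         G         X
  I          0.1349    0.1605   0.04004   0.02532
  C         0.01221   0.02443   0.01221  -0.02443
  E          0.1471    0.1849   0.05225 8.9497e-04
  solve Keq expr → x = -0.01221; check Q = 0.003047
Then remove 0.05733 M of C.
Step 2:
                  D         C         G         X
  I          0.1471    0.1276   0.05225 8.9497e-04
  C       1.3751e-04 2.7502e-04 1.3751e-04 -2.7502e-04
  E          0.1473    0.1279   0.05239 6.1995e-04
  solve Keq expr → x = -1.3751e-04; check Q = 0.003047

x = -1.3751e-04 M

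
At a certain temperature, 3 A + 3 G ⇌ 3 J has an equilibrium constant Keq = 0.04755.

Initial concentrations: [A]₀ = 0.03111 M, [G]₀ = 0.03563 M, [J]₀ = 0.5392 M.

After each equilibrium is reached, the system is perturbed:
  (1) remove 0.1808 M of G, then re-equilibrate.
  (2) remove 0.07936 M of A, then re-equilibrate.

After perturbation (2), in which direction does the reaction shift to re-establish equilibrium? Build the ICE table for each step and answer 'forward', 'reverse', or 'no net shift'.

Q₀ = 1.1511e+08 vs Keq = 0.04755 ⇒ Q>K, reverse
Step 1:
                  A         G         J
  init      0.03111   0.03563    0.5392
  Δ          0.4534    0.4534   -0.4534
  eq         0.4845     0.489   0.08583
  solve Keq expr → x = -0.1511; check Q = 0.04755
Then remove 0.1808 M of G.
Step 2:
                  A         G         J
  init       0.4845    0.3082   0.08583
  Δ         0.02449   0.02449  -0.02449
  eq          0.509    0.3327   0.06134
  solve Keq expr → x = -0.008162; check Q = 0.04755
Then remove 0.07936 M of A.
Step 3:
                  A         G         J
  init       0.4296    0.3327   0.06134
  Δ        0.007479  0.007479 -0.007479
  eq         0.4371    0.3402   0.05386
  solve Keq expr → x = -0.002493; check Q = 0.04755

Direction: reverse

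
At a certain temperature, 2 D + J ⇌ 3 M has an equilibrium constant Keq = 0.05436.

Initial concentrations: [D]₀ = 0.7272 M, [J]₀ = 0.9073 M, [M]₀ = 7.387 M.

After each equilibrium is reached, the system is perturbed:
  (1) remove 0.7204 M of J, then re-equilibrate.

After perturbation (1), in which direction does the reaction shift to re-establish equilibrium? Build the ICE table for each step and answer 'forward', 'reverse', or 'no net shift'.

Direction: reverse

Q₀ = 840.1 vs Keq = 0.05436 ⇒ Q>K, reverse
Step 1:
                  D         J         M
  I          0.7272    0.9073     7.387
  C           3.925     1.962    -5.887
  E           4.652      2.87       1.5
  solve Keq expr → x = -1.962; check Q = 0.05436
Then remove 0.7204 M of J.
Step 2:
                  D         J         M
  I           4.652     2.149       1.5
  C         0.07652   0.03826   -0.1148
  E           4.728     2.187     1.385
  solve Keq expr → x = -0.03826; check Q = 0.05436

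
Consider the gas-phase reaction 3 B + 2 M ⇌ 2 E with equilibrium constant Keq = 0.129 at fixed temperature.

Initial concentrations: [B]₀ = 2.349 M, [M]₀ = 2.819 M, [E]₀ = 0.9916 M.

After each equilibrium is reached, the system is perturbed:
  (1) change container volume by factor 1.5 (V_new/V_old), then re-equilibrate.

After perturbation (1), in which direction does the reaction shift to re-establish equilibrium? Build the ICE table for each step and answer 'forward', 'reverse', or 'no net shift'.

Direction: reverse

Q₀ = 0.009546 vs Keq = 0.129 ⇒ Q<K, forward
Step 1:
                   B          M          E
  Initial      2.349      2.819     0.9916
  Change     -0.8218    -0.5479     0.5479
  Equil        1.527      2.271      1.539
  solve Keq expr → x = 0.2739; check Q = 0.129
Then change container volume by factor 1.5 (V_new/V_old).
Step 2:
                   B          M          E
  Initial      1.018      1.514      1.026
  Change      0.2488     0.1659    -0.1659
  Equil        1.267       1.68     0.8604
  solve Keq expr → x = -0.08294; check Q = 0.129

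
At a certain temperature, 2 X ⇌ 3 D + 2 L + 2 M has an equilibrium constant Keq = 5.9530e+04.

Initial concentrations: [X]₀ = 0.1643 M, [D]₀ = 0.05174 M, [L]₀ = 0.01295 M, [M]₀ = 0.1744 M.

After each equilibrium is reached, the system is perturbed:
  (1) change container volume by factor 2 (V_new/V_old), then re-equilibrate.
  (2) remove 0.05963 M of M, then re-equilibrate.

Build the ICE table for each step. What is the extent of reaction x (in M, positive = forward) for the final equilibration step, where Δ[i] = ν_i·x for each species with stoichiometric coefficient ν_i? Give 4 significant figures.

Q₀ = 2.6172e-08 vs Keq = 5.9530e+04 ⇒ Q<K, forward
Step 1:
                    X           D           L           M
  init         0.1643     0.05174     0.01295      0.1744
  Δ           -0.1643      0.2464      0.1643      0.1643
  eq       4.0040e-05      0.2981      0.1772      0.3387
  solve Keq expr → x = 0.08213; check Q = 5.9530e+04
Then change container volume by factor 2 (V_new/V_old).
Step 2:
                    X           D           L           M
  init     2.0020e-05      0.1491      0.0886      0.1693
  Δ       -1.6479e-05  2.4718e-05  1.6479e-05  1.6479e-05
  eq       3.5409e-06      0.1491     0.08862      0.1693
  solve Keq expr → x = 8.2395e-06; check Q = 5.9530e+04
Then remove 0.05963 M of M.
Step 3:
                    X           D           L           M
  init     3.5409e-06      0.1491     0.08862      0.1097
  Δ       -1.2467e-06  1.8701e-06  1.2467e-06  1.2467e-06
  eq       2.2942e-06      0.1491     0.08862      0.1097
  solve Keq expr → x = 6.2336e-07; check Q = 5.9530e+04

x = 6.2336e-07 M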